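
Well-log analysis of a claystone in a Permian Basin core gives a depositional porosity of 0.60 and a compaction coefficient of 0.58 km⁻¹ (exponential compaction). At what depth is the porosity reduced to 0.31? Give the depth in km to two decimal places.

Invert Athy's law: Z = ln(n₀/n) / k
Z = ln(0.6/0.31) / 0.58 = ln(1.935) / 0.58 = 0.6604 / 0.58 = 1.139 km

1.14 km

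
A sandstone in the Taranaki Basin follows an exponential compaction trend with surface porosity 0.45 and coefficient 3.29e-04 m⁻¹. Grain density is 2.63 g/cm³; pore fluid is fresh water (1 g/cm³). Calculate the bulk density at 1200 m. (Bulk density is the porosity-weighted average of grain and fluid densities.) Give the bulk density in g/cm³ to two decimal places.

Working in km (1 km = 1000 m; β in km⁻¹ = β in m⁻¹ × 1000):
Porosity at depth: n = 0.45·exp(−0.329×1.2) = 0.45×0.6738 = 0.3032
Bulk density: ρ_b = (1−n)ρ_g + n·ρ_f = 0.6968×2.63 + 0.3032×1
       = 1.833 + 0.303 = 2.136 g/cm³

2.14 g/cm³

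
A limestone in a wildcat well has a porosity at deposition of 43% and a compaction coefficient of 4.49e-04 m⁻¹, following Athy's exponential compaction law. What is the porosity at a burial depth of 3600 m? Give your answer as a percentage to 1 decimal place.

Working in km (1 km = 1000 m; β in km⁻¹ = β in m⁻¹ × 1000):
φ = φ₀·exp(−β·d) = 0.43 × exp(−0.449 × 3.6) = 0.43 × exp(−1.616)
  = 0.43 × 0.1986 = 0.0854

8.5%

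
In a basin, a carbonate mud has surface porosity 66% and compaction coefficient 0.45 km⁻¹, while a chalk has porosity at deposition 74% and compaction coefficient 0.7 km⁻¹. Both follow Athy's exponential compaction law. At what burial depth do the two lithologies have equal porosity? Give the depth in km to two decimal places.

0.46 km

Set n₀ₐ e^(−βₐZ) = n₀ᵦ e^(−βᵦZ) ⇒ ln(n₀ₐ/n₀ᵦ) = (βₐ − βᵦ)·Z
Z = ln(0.66/0.74) / (0.45 − 0.7) = -0.1144 / -0.25 = 0.458 km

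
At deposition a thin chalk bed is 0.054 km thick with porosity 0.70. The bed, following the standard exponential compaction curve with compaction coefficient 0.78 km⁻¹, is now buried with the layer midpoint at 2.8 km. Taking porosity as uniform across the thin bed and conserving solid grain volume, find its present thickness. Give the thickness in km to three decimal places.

0.018 km

Porosity at 2.8 km: n = 0.7·exp(−0.78×2.8) = 0.0788
Solid-volume conservation: h(1−n) = h₀(1−n₀) ⇒ h = h₀·(1−n₀)/(1−n)
h = 0.054 × (1 − 0.7)/(1 − 0.0788) = 0.054 × 0.3257 = 0.0176 km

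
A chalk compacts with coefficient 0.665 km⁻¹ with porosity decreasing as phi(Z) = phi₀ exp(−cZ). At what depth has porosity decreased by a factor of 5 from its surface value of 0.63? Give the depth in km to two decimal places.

phi/phi₀ = 1/5 ⇒ exp(−c·Z) = 1/5 ⇒ Z = ln(5) / c
Z = 1.6094 / 0.665 = 2.420 km

2.42 km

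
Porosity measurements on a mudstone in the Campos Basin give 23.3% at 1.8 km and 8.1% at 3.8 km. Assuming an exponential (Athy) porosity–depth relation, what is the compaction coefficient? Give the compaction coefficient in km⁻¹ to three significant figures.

0.528 km⁻¹

Athy: phi(d) = phi₀ e^(−kd) ⇒ phi₁/phi₂ = e^{k(d₂−d₁)} ⇒ k = ln(phi₁/phi₂)/(d₂−d₁)
k = ln(0.233/0.081) / (3.8 − 1.8) = ln(2.877) / 2 = 1.0566 / 2 = 0.5283 km⁻¹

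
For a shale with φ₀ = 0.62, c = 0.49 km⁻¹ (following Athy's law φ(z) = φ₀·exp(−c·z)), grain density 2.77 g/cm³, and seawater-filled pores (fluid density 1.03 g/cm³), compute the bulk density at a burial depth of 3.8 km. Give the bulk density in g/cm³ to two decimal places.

2.60 g/cm³

Porosity at depth: φ = 0.62·exp(−0.49×3.8) = 0.62×0.1554 = 0.0963
Bulk density: ρ_b = (1−φ)ρ_g + φ·ρ_f = 0.9037×2.77 + 0.0963×1.03
       = 2.503 + 0.099 = 2.602 g/cm³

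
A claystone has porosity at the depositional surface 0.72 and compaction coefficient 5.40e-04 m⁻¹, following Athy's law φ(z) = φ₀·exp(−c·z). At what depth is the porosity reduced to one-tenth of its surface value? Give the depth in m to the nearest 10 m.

Working in km (1 km = 1000 m; c in km⁻¹ = c in m⁻¹ × 1000):
φ/φ₀ = 1/10 ⇒ exp(−c·z) = 1/10 ⇒ z = ln(10) / c
z = 2.3026 / 0.54 = 4.264 km

4260 m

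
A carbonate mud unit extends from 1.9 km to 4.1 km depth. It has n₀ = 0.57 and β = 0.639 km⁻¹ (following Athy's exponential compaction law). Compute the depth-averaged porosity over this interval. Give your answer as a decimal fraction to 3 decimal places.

0.091

⟨n⟩ = (1/(d₂−d₁)) ∫ n₀ e^(−βd) dd = n₀·(e^(−β·d₁) − e^(−β·d₂)) / (β·(d₂−d₁))
e^(−0.639×1.9) = 0.2970; e^(−0.639×4.1) = 0.0728
⟨n⟩ = 0.57 × (0.2970 − 0.0728) / (0.639 × 2.2) = 0.57 × 0.1595 = 0.0909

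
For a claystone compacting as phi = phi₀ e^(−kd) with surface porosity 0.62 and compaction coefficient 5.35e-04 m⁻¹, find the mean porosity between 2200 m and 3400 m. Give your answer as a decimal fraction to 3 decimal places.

Working in km (1 km = 1000 m; k in km⁻¹ = k in m⁻¹ × 1000):
⟨phi⟩ = (1/(d₂−d₁)) ∫ phi₀ e^(−kd) dd = phi₀·(e^(−k·d₁) − e^(−k·d₂)) / (k·(d₂−d₁))
e^(−0.535×2.2) = 0.3082; e^(−0.535×3.4) = 0.1622
⟨phi⟩ = 0.62 × (0.3082 − 0.1622) / (0.535 × 1.2) = 0.62 × 0.2274 = 0.1410

0.141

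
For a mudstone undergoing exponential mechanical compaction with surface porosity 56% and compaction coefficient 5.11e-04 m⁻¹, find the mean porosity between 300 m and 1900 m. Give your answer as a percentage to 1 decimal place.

Working in km (1 km = 1000 m; c in km⁻¹ = c in m⁻¹ × 1000):
⟨phi⟩ = (1/(d₂−d₁)) ∫ phi₀ e^(−cd) dd = phi₀·(e^(−c·d₁) − e^(−c·d₂)) / (c·(d₂−d₁))
e^(−0.511×0.3) = 0.8579; e^(−0.511×1.9) = 0.3787
⟨phi⟩ = 0.56 × (0.8579 − 0.3787) / (0.511 × 1.6) = 0.56 × 0.5860 = 0.3282

32.8%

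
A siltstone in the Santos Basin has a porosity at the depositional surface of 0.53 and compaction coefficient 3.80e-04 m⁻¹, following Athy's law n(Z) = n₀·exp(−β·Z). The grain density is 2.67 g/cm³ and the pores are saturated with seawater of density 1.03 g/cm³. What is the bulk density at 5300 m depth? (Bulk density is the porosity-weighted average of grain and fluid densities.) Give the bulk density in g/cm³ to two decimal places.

Working in km (1 km = 1000 m; β in km⁻¹ = β in m⁻¹ × 1000):
Porosity at depth: n = 0.53·exp(−0.38×5.3) = 0.53×0.1335 = 0.0707
Bulk density: ρ_b = (1−n)ρ_g + n·ρ_f = 0.9293×2.67 + 0.0707×1.03
       = 2.481 + 0.073 = 2.554 g/cm³

2.55 g/cm³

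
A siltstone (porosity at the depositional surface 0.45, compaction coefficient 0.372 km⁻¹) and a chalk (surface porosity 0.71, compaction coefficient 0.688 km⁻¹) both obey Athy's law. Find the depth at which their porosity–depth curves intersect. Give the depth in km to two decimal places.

Set phi₀ₐ e^(−βₐd) = phi₀ᵦ e^(−βᵦd) ⇒ ln(phi₀ₐ/phi₀ᵦ) = (βₐ − βᵦ)·d
d = ln(0.45/0.71) / (0.372 − 0.688) = -0.4560 / -0.316 = 1.443 km

1.44 km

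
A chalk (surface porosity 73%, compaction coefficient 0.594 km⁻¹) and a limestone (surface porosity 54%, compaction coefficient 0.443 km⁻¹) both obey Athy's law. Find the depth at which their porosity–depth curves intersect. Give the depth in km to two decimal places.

Set φ₀ₐ e^(−βₐZ) = φ₀ᵦ e^(−βᵦZ) ⇒ ln(φ₀ₐ/φ₀ᵦ) = (βₐ − βᵦ)·Z
Z = ln(0.73/0.54) / (0.594 − 0.443) = 0.3015 / 0.151 = 1.997 km

2.00 km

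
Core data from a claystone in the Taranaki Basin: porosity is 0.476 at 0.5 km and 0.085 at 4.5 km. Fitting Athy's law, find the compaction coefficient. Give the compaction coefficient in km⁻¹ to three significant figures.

0.431 km⁻¹

Athy: n(d) = n₀ e^(−cd) ⇒ n₁/n₂ = e^{c(d₂−d₁)} ⇒ c = ln(n₁/n₂)/(d₂−d₁)
c = ln(0.476/0.085) / (4.5 − 0.5) = ln(5.6) / 4 = 1.7228 / 4 = 0.4307 km⁻¹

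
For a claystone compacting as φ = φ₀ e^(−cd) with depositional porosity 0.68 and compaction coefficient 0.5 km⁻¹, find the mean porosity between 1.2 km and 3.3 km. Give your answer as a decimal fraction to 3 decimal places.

0.231

⟨φ⟩ = (1/(d₂−d₁)) ∫ φ₀ e^(−cd) dd = φ₀·(e^(−c·d₁) − e^(−c·d₂)) / (c·(d₂−d₁))
e^(−0.5×1.2) = 0.5488; e^(−0.5×3.3) = 0.1920
⟨φ⟩ = 0.68 × (0.5488 − 0.1920) / (0.5 × 2.1) = 0.68 × 0.3398 = 0.2310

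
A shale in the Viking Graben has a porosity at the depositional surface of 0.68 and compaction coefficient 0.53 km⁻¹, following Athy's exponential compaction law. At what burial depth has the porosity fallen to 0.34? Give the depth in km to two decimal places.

Invert Athy's law: z = ln(φ₀/φ) / β
z = ln(0.68/0.34) / 0.53 = ln(2) / 0.53 = 0.6931 / 0.53 = 1.308 km

1.31 km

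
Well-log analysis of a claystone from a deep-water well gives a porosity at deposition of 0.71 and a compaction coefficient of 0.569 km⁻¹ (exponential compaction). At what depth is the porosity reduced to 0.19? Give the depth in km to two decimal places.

2.32 km

Invert Athy's law: Z = ln(φ₀/φ) / β
Z = ln(0.71/0.19) / 0.569 = ln(3.737) / 0.569 = 1.3182 / 0.569 = 2.317 km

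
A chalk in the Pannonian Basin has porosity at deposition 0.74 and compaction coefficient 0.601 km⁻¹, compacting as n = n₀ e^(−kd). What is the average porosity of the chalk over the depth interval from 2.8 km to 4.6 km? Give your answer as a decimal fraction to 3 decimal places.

⟨n⟩ = (1/(d₂−d₁)) ∫ n₀ e^(−kd) dd = n₀·(e^(−k·d₁) − e^(−k·d₂)) / (k·(d₂−d₁))
e^(−0.601×2.8) = 0.1859; e^(−0.601×4.6) = 0.0630
⟨n⟩ = 0.74 × (0.1859 − 0.0630) / (0.601 × 1.8) = 0.74 × 0.1136 = 0.0840

0.084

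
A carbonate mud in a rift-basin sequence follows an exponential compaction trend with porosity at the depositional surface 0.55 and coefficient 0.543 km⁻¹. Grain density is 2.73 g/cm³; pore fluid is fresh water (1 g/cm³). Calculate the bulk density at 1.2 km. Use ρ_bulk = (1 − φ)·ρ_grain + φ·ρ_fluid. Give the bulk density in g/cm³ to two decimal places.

2.23 g/cm³

Porosity at depth: φ = 0.55·exp(−0.543×1.2) = 0.55×0.5212 = 0.2867
Bulk density: ρ_b = (1−φ)ρ_g + φ·ρ_f = 0.7133×2.73 + 0.2867×1
       = 1.947 + 0.287 = 2.234 g/cm³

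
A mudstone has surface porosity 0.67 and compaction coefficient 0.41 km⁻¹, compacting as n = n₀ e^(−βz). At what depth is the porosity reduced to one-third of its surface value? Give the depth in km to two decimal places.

n/n₀ = 1/3 ⇒ exp(−β·z) = 1/3 ⇒ z = ln(3) / β
z = 1.0986 / 0.41 = 2.680 km

2.68 km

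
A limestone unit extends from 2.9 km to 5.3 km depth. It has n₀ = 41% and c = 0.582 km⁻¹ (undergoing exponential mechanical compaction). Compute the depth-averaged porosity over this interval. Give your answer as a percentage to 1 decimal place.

4.1%

⟨n⟩ = (1/(Z₂−Z₁)) ∫ n₀ e^(−cZ) dZ = n₀·(e^(−c·Z₁) − e^(−c·Z₂)) / (c·(Z₂−Z₁))
e^(−0.582×2.9) = 0.1849; e^(−0.582×5.3) = 0.0457
⟨n⟩ = 0.41 × (0.1849 − 0.0457) / (0.582 × 2.4) = 0.41 × 0.0996 = 0.0409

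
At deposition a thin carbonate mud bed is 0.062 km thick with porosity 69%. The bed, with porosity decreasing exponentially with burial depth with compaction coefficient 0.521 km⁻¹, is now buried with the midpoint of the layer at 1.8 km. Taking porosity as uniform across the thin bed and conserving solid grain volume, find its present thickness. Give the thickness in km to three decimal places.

0.026 km

Porosity at 1.8 km: phi = 0.69·exp(−0.521×1.8) = 0.2701
Solid-volume conservation: h(1−phi) = h₀(1−phi₀) ⇒ h = h₀·(1−phi₀)/(1−phi)
h = 0.062 × (1 − 0.69)/(1 − 0.2701) = 0.062 × 0.4247 = 0.0263 km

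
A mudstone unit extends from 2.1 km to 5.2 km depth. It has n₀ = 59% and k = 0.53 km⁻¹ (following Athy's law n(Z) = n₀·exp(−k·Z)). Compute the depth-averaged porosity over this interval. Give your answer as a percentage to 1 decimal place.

9.5%

⟨n⟩ = (1/(Z₂−Z₁)) ∫ n₀ e^(−kZ) dZ = n₀·(e^(−k·Z₁) − e^(−k·Z₂)) / (k·(Z₂−Z₁))
e^(−0.53×2.1) = 0.3286; e^(−0.53×5.2) = 0.0635
⟨n⟩ = 0.59 × (0.3286 − 0.0635) / (0.53 × 3.1) = 0.59 × 0.1613 = 0.0952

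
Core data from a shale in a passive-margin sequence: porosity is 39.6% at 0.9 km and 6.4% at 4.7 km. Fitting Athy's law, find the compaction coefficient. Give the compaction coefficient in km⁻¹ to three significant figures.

Athy: n(z) = n₀ e^(−cz) ⇒ n₁/n₂ = e^{c(z₂−z₁)} ⇒ c = ln(n₁/n₂)/(z₂−z₁)
c = ln(0.396/0.064) / (4.7 − 0.9) = ln(6.188) / 3.8 = 1.8225 / 3.8 = 0.4796 km⁻¹

0.480 km⁻¹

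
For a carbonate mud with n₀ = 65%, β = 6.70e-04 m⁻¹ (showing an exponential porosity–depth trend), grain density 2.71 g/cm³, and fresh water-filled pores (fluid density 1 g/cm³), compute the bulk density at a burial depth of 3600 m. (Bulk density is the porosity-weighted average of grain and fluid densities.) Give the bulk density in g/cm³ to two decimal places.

Working in km (1 km = 1000 m; β in km⁻¹ = β in m⁻¹ × 1000):
Porosity at depth: n = 0.65·exp(−0.67×3.6) = 0.65×0.0896 = 0.0583
Bulk density: ρ_b = (1−n)ρ_g + n·ρ_f = 0.9417×2.71 + 0.0583×1
       = 2.552 + 0.058 = 2.610 g/cm³

2.61 g/cm³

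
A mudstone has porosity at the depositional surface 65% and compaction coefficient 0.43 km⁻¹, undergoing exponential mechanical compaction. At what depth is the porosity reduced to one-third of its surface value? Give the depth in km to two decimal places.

2.55 km

φ/φ₀ = 1/3 ⇒ exp(−c·Z) = 1/3 ⇒ Z = ln(3) / c
Z = 1.0986 / 0.43 = 2.555 km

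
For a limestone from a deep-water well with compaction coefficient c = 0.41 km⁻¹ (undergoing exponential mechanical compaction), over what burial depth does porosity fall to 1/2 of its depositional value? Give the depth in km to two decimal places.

1.69 km

φ/φ₀ = 1/2 ⇒ exp(−c·Z) = 1/2 ⇒ Z = ln(2) / c
Z = 0.6931 / 0.41 = 1.691 km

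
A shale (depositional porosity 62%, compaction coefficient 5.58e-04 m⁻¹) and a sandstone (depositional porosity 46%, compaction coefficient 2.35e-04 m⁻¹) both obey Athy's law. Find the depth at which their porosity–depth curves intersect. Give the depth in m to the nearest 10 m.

Working in km (1 km = 1000 m; c in km⁻¹ = c in m⁻¹ × 1000):
Set phi₀ₐ e^(−cₐz) = phi₀ᵦ e^(−cᵦz) ⇒ ln(phi₀ₐ/phi₀ᵦ) = (cₐ − cᵦ)·z
z = ln(0.62/0.46) / (0.558 − 0.235) = 0.2985 / 0.323 = 0.924 km

920 m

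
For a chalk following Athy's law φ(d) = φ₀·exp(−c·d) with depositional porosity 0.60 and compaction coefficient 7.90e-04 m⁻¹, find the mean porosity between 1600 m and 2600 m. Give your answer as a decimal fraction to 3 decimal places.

0.117

Working in km (1 km = 1000 m; c in km⁻¹ = c in m⁻¹ × 1000):
⟨φ⟩ = (1/(d₂−d₁)) ∫ φ₀ e^(−cd) dd = φ₀·(e^(−c·d₁) − e^(−c·d₂)) / (c·(d₂−d₁))
e^(−0.79×1.6) = 0.2825; e^(−0.79×2.6) = 0.1282
⟨φ⟩ = 0.6 × (0.2825 − 0.1282) / (0.79 × 1) = 0.6 × 0.1953 = 0.1172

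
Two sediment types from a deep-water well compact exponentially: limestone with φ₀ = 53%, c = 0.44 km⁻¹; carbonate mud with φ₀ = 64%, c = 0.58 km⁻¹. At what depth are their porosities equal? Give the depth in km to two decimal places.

1.35 km

Set φ₀ₐ e^(−cₐd) = φ₀ᵦ e^(−cᵦd) ⇒ ln(φ₀ₐ/φ₀ᵦ) = (cₐ − cᵦ)·d
d = ln(0.53/0.64) / (0.44 − 0.58) = -0.1886 / -0.14 = 1.347 km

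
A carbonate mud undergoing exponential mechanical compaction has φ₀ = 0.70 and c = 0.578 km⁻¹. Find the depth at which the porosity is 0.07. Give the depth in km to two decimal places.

3.98 km

Invert Athy's law: z = ln(φ₀/φ) / c
z = ln(0.7/0.07) / 0.578 = ln(10) / 0.578 = 2.3026 / 0.578 = 3.984 km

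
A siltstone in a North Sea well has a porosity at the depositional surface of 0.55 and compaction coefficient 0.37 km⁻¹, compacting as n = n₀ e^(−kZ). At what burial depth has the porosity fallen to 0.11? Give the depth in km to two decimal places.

4.35 km

Invert Athy's law: Z = ln(n₀/n) / k
Z = ln(0.55/0.11) / 0.37 = ln(5) / 0.37 = 1.6094 / 0.37 = 4.350 km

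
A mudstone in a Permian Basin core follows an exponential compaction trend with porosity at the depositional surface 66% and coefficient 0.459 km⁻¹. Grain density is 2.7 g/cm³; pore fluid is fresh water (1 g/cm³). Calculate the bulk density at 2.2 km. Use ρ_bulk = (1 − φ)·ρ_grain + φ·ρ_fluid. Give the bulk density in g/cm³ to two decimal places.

2.29 g/cm³

Porosity at depth: φ = 0.66·exp(−0.459×2.2) = 0.66×0.3643 = 0.2404
Bulk density: ρ_b = (1−φ)ρ_g + φ·ρ_f = 0.7596×2.7 + 0.2404×1
       = 2.051 + 0.240 = 2.291 g/cm³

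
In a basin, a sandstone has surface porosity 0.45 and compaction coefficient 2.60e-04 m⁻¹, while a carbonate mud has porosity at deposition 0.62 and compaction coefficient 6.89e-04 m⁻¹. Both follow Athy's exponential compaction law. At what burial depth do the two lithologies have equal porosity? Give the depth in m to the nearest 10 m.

Working in km (1 km = 1000 m; β in km⁻¹ = β in m⁻¹ × 1000):
Set phi₀ₐ e^(−βₐd) = phi₀ᵦ e^(−βᵦd) ⇒ ln(phi₀ₐ/phi₀ᵦ) = (βₐ − βᵦ)·d
d = ln(0.45/0.62) / (0.26 − 0.689) = -0.3205 / -0.429 = 0.747 km

750 m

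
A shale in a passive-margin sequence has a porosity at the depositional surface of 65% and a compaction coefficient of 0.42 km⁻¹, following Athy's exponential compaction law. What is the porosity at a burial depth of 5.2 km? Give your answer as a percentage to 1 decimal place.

7.3%

phi = phi₀·exp(−k·d) = 0.65 × exp(−0.42 × 5.2) = 0.65 × exp(−2.184)
  = 0.65 × 0.1126 = 0.0732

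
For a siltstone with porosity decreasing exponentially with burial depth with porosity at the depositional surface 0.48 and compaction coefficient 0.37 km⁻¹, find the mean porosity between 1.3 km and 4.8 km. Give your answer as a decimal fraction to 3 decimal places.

⟨phi⟩ = (1/(Z₂−Z₁)) ∫ phi₀ e^(−βZ) dZ = phi₀·(e^(−β·Z₁) − e^(−β·Z₂)) / (β·(Z₂−Z₁))
e^(−0.37×1.3) = 0.6182; e^(−0.37×4.8) = 0.1693
⟨phi⟩ = 0.48 × (0.6182 − 0.1693) / (0.37 × 3.5) = 0.48 × 0.3466 = 0.1664

0.166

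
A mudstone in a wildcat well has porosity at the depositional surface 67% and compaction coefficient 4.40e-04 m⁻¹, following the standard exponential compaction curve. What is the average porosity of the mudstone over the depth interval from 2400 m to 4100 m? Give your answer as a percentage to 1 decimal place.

Working in km (1 km = 1000 m; β in km⁻¹ = β in m⁻¹ × 1000):
⟨n⟩ = (1/(Z₂−Z₁)) ∫ n₀ e^(−βZ) dZ = n₀·(e^(−β·Z₁) − e^(−β·Z₂)) / (β·(Z₂−Z₁))
e^(−0.44×2.4) = 0.3478; e^(−0.44×4.1) = 0.1646
⟨n⟩ = 0.67 × (0.3478 − 0.1646) / (0.44 × 1.7) = 0.67 × 0.2449 = 0.1641

16.4%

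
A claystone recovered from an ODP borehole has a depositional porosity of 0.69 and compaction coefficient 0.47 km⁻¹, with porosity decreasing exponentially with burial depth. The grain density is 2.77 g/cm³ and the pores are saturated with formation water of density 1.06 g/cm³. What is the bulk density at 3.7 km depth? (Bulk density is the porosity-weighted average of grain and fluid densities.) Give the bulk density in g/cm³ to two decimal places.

2.56 g/cm³

Porosity at depth: φ = 0.69·exp(−0.47×3.7) = 0.69×0.1757 = 0.1212
Bulk density: ρ_b = (1−φ)ρ_g + φ·ρ_f = 0.8788×2.77 + 0.1212×1.06
       = 2.434 + 0.129 = 2.563 g/cm³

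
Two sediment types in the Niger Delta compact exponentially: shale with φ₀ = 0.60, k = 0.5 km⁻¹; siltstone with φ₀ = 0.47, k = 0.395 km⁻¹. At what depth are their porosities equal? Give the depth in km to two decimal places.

2.33 km

Set φ₀ₐ e^(−kₐz) = φ₀ᵦ e^(−kᵦz) ⇒ ln(φ₀ₐ/φ₀ᵦ) = (kₐ − kᵦ)·z
z = ln(0.6/0.47) / (0.5 − 0.395) = 0.2442 / 0.105 = 2.326 km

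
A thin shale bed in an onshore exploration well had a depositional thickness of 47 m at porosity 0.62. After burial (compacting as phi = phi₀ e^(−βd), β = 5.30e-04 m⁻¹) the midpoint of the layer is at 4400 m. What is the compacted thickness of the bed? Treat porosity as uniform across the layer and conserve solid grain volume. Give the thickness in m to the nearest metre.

19 m

Working in km (1 km = 1000 m; β in km⁻¹ = β in m⁻¹ × 1000):
Porosity at 4.4 km: phi = 0.62·exp(−0.53×4.4) = 0.0602
Solid-volume conservation: h(1−phi) = h₀(1−phi₀) ⇒ h = h₀·(1−phi₀)/(1−phi)
h = 0.047 × (1 − 0.62)/(1 − 0.0602) = 0.047 × 0.4043 = 0.0190 km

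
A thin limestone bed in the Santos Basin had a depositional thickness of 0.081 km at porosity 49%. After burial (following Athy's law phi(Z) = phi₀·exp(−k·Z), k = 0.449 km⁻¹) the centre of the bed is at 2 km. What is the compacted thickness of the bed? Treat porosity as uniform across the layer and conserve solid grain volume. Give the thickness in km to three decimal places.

Porosity at 2 km: phi = 0.49·exp(−0.449×2) = 0.1996
Solid-volume conservation: h(1−phi) = h₀(1−phi₀) ⇒ h = h₀·(1−phi₀)/(1−phi)
h = 0.081 × (1 − 0.49)/(1 − 0.1996) = 0.081 × 0.6372 = 0.0516 km

0.052 km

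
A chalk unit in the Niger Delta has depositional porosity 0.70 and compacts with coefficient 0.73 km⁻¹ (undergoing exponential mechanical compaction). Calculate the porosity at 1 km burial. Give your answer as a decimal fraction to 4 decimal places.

phi = phi₀·exp(−k·Z) = 0.7 × exp(−0.73 × 1) = 0.7 × exp(−0.73)
  = 0.7 × 0.4819 = 0.3373

0.3373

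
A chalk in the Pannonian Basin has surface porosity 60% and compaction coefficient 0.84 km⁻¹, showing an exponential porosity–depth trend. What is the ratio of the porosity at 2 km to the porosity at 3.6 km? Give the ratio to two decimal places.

3.83

n(z₁)/n(z₂) = e^(−β·z₁)/e^(−β·z₂) = e^{β(z₂−z₁)}
= exp(0.84 × 1.6) = exp(1.344) = 3.8344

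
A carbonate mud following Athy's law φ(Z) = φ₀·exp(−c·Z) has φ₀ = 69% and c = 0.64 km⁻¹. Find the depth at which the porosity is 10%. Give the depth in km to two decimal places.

3.02 km

Invert Athy's law: Z = ln(φ₀/φ) / c
Z = ln(0.69/0.1) / 0.64 = ln(6.9) / 0.64 = 1.9315 / 0.64 = 3.018 km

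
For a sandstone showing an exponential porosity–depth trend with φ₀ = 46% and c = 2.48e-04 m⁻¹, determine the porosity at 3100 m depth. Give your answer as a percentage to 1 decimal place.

21.3%

Working in km (1 km = 1000 m; c in km⁻¹ = c in m⁻¹ × 1000):
φ = φ₀·exp(−c·z) = 0.46 × exp(−0.248 × 3.1) = 0.46 × exp(−0.7688)
  = 0.46 × 0.4636 = 0.2132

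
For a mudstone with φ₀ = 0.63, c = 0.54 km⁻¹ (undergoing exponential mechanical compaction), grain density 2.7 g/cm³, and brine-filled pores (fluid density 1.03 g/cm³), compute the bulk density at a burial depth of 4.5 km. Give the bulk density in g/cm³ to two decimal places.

2.61 g/cm³

Porosity at depth: φ = 0.63·exp(−0.54×4.5) = 0.63×0.0880 = 0.0555
Bulk density: ρ_b = (1−φ)ρ_g + φ·ρ_f = 0.9445×2.7 + 0.0555×1.03
       = 2.550 + 0.057 = 2.607 g/cm³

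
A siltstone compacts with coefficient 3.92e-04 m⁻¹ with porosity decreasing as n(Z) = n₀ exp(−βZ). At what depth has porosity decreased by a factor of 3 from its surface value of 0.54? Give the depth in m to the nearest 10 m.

2800 m

Working in km (1 km = 1000 m; β in km⁻¹ = β in m⁻¹ × 1000):
n/n₀ = 1/3 ⇒ exp(−β·Z) = 1/3 ⇒ Z = ln(3) / β
Z = 1.0986 / 0.392 = 2.803 km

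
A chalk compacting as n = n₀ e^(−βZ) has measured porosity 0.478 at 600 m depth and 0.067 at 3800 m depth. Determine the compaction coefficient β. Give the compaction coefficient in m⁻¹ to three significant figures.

Working in km (1 km = 1000 m; β in km⁻¹ = β in m⁻¹ × 1000):
Athy: n(Z) = n₀ e^(−βZ) ⇒ n₁/n₂ = e^{β(Z₂−Z₁)} ⇒ β = ln(n₁/n₂)/(Z₂−Z₁)
β = ln(0.478/0.067) / (3.8 − 0.6) = ln(7.134) / 3.2 = 1.9649 / 3.2 = 0.614 km⁻¹

0.000614 m⁻¹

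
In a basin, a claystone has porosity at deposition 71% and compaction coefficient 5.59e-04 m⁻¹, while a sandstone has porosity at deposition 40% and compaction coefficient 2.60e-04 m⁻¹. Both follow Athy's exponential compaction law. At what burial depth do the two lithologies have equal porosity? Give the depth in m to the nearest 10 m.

1920 m

Working in km (1 km = 1000 m; c in km⁻¹ = c in m⁻¹ × 1000):
Set n₀ₐ e^(−cₐz) = n₀ᵦ e^(−cᵦz) ⇒ ln(n₀ₐ/n₀ᵦ) = (cₐ − cᵦ)·z
z = ln(0.71/0.4) / (0.559 − 0.26) = 0.5738 / 0.299 = 1.919 km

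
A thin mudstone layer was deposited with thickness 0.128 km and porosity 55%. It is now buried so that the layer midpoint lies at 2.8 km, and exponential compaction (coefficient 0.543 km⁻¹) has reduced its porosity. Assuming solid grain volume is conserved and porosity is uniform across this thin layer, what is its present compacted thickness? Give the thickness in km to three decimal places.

0.065 km

Porosity at 2.8 km: φ = 0.55·exp(−0.543×2.8) = 0.1202
Solid-volume conservation: h(1−φ) = h₀(1−φ₀) ⇒ h = h₀·(1−φ₀)/(1−φ)
h = 0.128 × (1 − 0.55)/(1 − 0.1202) = 0.128 × 0.5115 = 0.0655 km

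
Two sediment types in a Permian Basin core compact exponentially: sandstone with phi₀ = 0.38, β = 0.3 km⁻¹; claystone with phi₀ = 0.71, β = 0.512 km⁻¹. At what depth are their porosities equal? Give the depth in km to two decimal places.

2.95 km

Set phi₀ₐ e^(−βₐZ) = phi₀ᵦ e^(−βᵦZ) ⇒ ln(phi₀ₐ/phi₀ᵦ) = (βₐ − βᵦ)·Z
Z = ln(0.38/0.71) / (0.3 − 0.512) = -0.6251 / -0.212 = 2.949 km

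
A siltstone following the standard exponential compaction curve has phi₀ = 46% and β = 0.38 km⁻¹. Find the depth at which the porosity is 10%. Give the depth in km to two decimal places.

Invert Athy's law: z = ln(phi₀/phi) / β
z = ln(0.46/0.1) / 0.38 = ln(4.6) / 0.38 = 1.5261 / 0.38 = 4.016 km

4.02 km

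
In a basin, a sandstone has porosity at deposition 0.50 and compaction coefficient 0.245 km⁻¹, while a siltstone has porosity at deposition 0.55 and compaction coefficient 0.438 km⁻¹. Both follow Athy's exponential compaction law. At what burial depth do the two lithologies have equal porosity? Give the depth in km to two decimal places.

Set φ₀ₐ e^(−kₐd) = φ₀ᵦ e^(−kᵦd) ⇒ ln(φ₀ₐ/φ₀ᵦ) = (kₐ − kᵦ)·d
d = ln(0.5/0.55) / (0.245 − 0.438) = -0.0953 / -0.193 = 0.494 km

0.49 km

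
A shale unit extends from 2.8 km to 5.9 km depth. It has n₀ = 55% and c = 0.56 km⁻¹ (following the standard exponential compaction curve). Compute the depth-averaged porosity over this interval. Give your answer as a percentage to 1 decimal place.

5.4%

⟨n⟩ = (1/(Z₂−Z₁)) ∫ n₀ e^(−cZ) dZ = n₀·(e^(−c·Z₁) − e^(−c·Z₂)) / (c·(Z₂−Z₁))
e^(−0.56×2.8) = 0.2085; e^(−0.56×5.9) = 0.0367
⟨n⟩ = 0.55 × (0.2085 − 0.0367) / (0.56 × 3.1) = 0.55 × 0.0989 = 0.0544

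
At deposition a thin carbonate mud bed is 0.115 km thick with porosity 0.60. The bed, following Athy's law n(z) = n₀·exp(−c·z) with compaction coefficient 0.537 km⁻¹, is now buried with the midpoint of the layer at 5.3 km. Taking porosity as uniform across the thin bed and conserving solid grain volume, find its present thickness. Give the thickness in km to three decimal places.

0.048 km

Porosity at 5.3 km: n = 0.6·exp(−0.537×5.3) = 0.0348
Solid-volume conservation: h(1−n) = h₀(1−n₀) ⇒ h = h₀·(1−n₀)/(1−n)
h = 0.115 × (1 − 0.6)/(1 − 0.0348) = 0.115 × 0.4144 = 0.0477 km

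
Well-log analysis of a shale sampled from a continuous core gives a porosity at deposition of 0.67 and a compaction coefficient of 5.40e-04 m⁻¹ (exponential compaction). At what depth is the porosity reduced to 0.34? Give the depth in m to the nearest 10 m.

1260 m

Working in km (1 km = 1000 m; k in km⁻¹ = k in m⁻¹ × 1000):
Invert Athy's law: d = ln(n₀/n) / k
d = ln(0.67/0.34) / 0.54 = ln(1.971) / 0.54 = 0.6783 / 0.54 = 1.256 km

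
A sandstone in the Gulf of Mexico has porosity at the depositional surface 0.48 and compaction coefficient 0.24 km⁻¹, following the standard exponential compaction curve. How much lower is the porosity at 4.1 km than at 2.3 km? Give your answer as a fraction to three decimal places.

0.097

n(2.3) = 0.48·e^(−0.24×2.3) = 0.2764
n(4.1) = 0.48·e^(−0.24×4.1) = 0.1794
Δn = 0.2764 − 0.1794 = 0.0970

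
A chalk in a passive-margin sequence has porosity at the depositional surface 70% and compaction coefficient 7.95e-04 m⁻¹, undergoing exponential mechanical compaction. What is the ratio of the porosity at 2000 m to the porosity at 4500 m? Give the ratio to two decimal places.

Working in km (1 km = 1000 m; k in km⁻¹ = k in m⁻¹ × 1000):
φ(z₁)/φ(z₂) = e^(−k·z₁)/e^(−k·z₂) = e^{k(z₂−z₁)}
= exp(0.795 × 2.5) = exp(1.988) = 7.2973

7.30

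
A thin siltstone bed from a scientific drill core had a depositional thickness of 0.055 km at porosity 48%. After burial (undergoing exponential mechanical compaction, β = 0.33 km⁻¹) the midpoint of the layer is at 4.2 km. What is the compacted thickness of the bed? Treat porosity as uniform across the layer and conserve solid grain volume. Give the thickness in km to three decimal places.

Porosity at 4.2 km: φ = 0.48·exp(−0.33×4.2) = 0.1200
Solid-volume conservation: h(1−φ) = h₀(1−φ₀) ⇒ h = h₀·(1−φ₀)/(1−φ)
h = 0.055 × (1 − 0.48)/(1 − 0.1200) = 0.055 × 0.5909 = 0.0325 km

0.033 km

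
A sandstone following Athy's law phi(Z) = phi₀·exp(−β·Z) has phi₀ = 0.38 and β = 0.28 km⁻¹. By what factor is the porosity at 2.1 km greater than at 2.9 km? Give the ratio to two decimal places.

1.25

phi(Z₁)/phi(Z₂) = e^(−β·Z₁)/e^(−β·Z₂) = e^{β(Z₂−Z₁)}
= exp(0.28 × 0.8) = exp(0.224) = 1.2511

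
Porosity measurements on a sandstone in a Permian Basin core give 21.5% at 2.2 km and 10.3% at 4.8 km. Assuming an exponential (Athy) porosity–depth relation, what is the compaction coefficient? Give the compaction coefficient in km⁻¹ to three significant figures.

0.283 km⁻¹

Athy: n(Z) = n₀ e^(−kZ) ⇒ n₁/n₂ = e^{k(Z₂−Z₁)} ⇒ k = ln(n₁/n₂)/(Z₂−Z₁)
k = ln(0.215/0.103) / (4.8 − 2.2) = ln(2.087) / 2.6 = 0.7359 / 2.6 = 0.283 km⁻¹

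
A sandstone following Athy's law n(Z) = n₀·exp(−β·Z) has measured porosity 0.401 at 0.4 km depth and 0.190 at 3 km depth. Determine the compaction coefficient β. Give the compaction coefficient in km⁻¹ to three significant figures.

Athy: n(Z) = n₀ e^(−βZ) ⇒ n₁/n₂ = e^{β(Z₂−Z₁)} ⇒ β = ln(n₁/n₂)/(Z₂−Z₁)
β = ln(0.401/0.19) / (3 − 0.4) = ln(2.111) / 2.6 = 0.7469 / 2.6 = 0.2873 km⁻¹

0.287 km⁻¹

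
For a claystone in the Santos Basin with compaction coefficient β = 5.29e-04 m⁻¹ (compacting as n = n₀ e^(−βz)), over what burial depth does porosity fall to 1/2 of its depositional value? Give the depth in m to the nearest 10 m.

1310 m

Working in km (1 km = 1000 m; β in km⁻¹ = β in m⁻¹ × 1000):
n/n₀ = 1/2 ⇒ exp(−β·z) = 1/2 ⇒ z = ln(2) / β
z = 0.6931 / 0.529 = 1.310 km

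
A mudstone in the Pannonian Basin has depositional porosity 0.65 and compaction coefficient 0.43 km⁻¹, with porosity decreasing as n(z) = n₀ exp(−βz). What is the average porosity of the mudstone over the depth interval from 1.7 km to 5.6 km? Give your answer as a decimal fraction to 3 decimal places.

0.152

⟨n⟩ = (1/(z₂−z₁)) ∫ n₀ e^(−βz) dz = n₀·(e^(−β·z₁) − e^(−β·z₂)) / (β·(z₂−z₁))
e^(−0.43×1.7) = 0.4814; e^(−0.43×5.6) = 0.0900
⟨n⟩ = 0.65 × (0.4814 − 0.0900) / (0.43 × 3.9) = 0.65 × 0.2334 = 0.1517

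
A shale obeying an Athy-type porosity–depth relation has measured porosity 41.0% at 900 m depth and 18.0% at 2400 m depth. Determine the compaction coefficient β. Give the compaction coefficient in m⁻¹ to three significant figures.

0.000549 m⁻¹

Working in km (1 km = 1000 m; β in km⁻¹ = β in m⁻¹ × 1000):
Athy: φ(Z) = φ₀ e^(−βZ) ⇒ φ₁/φ₂ = e^{β(Z₂−Z₁)} ⇒ β = ln(φ₁/φ₂)/(Z₂−Z₁)
β = ln(0.41/0.18) / (2.4 − 0.9) = ln(2.278) / 1.5 = 0.8232 / 1.5 = 0.5488 km⁻¹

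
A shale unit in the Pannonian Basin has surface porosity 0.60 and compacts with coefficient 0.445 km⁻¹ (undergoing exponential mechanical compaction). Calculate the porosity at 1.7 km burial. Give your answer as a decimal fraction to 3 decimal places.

0.282

n = n₀·exp(−k·Z) = 0.6 × exp(−0.445 × 1.7) = 0.6 × exp(−0.7565)
  = 0.6 × 0.4693 = 0.2816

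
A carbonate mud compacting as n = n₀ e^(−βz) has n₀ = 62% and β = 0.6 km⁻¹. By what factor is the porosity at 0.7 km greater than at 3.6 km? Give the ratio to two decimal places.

n(z₁)/n(z₂) = e^(−β·z₁)/e^(−β·z₂) = e^{β(z₂−z₁)}
= exp(0.6 × 2.9) = exp(1.74) = 5.6973

5.70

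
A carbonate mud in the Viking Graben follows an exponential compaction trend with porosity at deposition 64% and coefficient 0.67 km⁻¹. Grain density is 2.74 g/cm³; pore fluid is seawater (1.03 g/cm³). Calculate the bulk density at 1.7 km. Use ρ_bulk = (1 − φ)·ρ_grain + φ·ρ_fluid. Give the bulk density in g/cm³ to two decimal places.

2.39 g/cm³

Porosity at depth: phi = 0.64·exp(−0.67×1.7) = 0.64×0.3201 = 0.2049
Bulk density: ρ_b = (1−phi)ρ_g + phi·ρ_f = 0.7951×2.74 + 0.2049×1.03
       = 2.179 + 0.211 = 2.390 g/cm³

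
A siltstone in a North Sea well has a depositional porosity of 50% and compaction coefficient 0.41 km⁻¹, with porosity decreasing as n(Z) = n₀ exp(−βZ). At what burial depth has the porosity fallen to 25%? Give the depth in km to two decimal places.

Invert Athy's law: Z = ln(n₀/n) / β
Z = ln(0.5/0.25) / 0.41 = ln(2) / 0.41 = 0.6931 / 0.41 = 1.691 km

1.69 km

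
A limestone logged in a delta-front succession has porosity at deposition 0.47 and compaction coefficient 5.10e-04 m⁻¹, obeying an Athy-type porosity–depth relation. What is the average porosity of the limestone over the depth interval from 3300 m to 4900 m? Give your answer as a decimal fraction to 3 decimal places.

0.060

Working in km (1 km = 1000 m; β in km⁻¹ = β in m⁻¹ × 1000):
⟨n⟩ = (1/(z₂−z₁)) ∫ n₀ e^(−βz) dz = n₀·(e^(−β·z₁) − e^(−β·z₂)) / (β·(z₂−z₁))
e^(−0.51×3.3) = 0.1858; e^(−0.51×4.9) = 0.0822
⟨n⟩ = 0.47 × (0.1858 − 0.0822) / (0.51 × 1.6) = 0.47 × 0.1270 = 0.0597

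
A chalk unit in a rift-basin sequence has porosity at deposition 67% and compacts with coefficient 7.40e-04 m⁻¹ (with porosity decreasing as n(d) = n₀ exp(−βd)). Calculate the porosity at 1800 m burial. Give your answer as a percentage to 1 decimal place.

Working in km (1 km = 1000 m; β in km⁻¹ = β in m⁻¹ × 1000):
n = n₀·exp(−β·d) = 0.67 × exp(−0.74 × 1.8) = 0.67 × exp(−1.332)
  = 0.67 × 0.2639 = 0.1768

17.7%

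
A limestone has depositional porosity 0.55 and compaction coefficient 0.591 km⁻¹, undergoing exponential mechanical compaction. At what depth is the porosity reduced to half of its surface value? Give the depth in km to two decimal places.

phi/phi₀ = 1/2 ⇒ exp(−β·z) = 1/2 ⇒ z = ln(2) / β
z = 0.6931 / 0.591 = 1.173 km

1.17 km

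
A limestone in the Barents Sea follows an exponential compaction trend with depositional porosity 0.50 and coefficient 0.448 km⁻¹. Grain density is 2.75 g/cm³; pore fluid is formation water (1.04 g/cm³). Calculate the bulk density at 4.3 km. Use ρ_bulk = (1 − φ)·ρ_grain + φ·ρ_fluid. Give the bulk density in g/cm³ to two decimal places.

Porosity at depth: φ = 0.5·exp(−0.448×4.3) = 0.5×0.1457 = 0.0728
Bulk density: ρ_b = (1−φ)ρ_g + φ·ρ_f = 0.9272×2.75 + 0.0728×1.04
       = 2.550 + 0.076 = 2.625 g/cm³

2.63 g/cm³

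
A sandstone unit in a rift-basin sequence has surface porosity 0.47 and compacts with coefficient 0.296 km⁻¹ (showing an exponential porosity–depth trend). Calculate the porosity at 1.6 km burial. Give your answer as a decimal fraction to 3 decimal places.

n = n₀·exp(−k·Z) = 0.47 × exp(−0.296 × 1.6) = 0.47 × exp(−0.4736)
  = 0.47 × 0.6228 = 0.2927

0.293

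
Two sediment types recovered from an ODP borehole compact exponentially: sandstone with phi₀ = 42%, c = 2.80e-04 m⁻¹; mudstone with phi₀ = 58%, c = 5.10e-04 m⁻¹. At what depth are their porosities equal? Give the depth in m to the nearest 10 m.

Working in km (1 km = 1000 m; c in km⁻¹ = c in m⁻¹ × 1000):
Set phi₀ₐ e^(−cₐZ) = phi₀ᵦ e^(−cᵦZ) ⇒ ln(phi₀ₐ/phi₀ᵦ) = (cₐ − cᵦ)·Z
Z = ln(0.42/0.58) / (0.28 − 0.51) = -0.3228 / -0.23 = 1.403 km

1400 m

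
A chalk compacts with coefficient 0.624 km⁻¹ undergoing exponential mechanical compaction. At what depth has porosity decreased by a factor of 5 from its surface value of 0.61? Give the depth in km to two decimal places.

n/n₀ = 1/5 ⇒ exp(−β·Z) = 1/5 ⇒ Z = ln(5) / β
Z = 1.6094 / 0.624 = 2.579 km

2.58 km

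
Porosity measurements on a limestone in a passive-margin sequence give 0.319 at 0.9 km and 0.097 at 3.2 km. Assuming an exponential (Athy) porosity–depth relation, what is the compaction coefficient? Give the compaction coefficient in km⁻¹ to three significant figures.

Athy: φ(d) = φ₀ e^(−cd) ⇒ φ₁/φ₂ = e^{c(d₂−d₁)} ⇒ c = ln(φ₁/φ₂)/(d₂−d₁)
c = ln(0.319/0.097) / (3.2 − 0.9) = ln(3.289) / 2.3 = 1.1905 / 2.3 = 0.5176 km⁻¹

0.518 km⁻¹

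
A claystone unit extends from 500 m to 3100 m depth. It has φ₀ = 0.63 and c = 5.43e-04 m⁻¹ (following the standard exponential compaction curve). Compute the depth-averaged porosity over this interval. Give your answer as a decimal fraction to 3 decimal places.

0.257

Working in km (1 km = 1000 m; c in km⁻¹ = c in m⁻¹ × 1000):
⟨φ⟩ = (1/(z₂−z₁)) ∫ φ₀ e^(−cz) dz = φ₀·(e^(−c·z₁) − e^(−c·z₂)) / (c·(z₂−z₁))
e^(−0.543×0.5) = 0.7622; e^(−0.543×3.1) = 0.1858
⟨φ⟩ = 0.63 × (0.7622 − 0.1858) / (0.543 × 2.6) = 0.63 × 0.4083 = 0.2572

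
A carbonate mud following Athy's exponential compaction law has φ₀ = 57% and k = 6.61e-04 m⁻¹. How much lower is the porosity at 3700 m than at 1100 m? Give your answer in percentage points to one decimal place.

Working in km (1 km = 1000 m; k in km⁻¹ = k in m⁻¹ × 1000):
φ(1.1) = 0.57·e^(−0.661×1.1) = 0.2755
φ(3.7) = 0.57·e^(−0.661×3.7) = 0.0494
Δφ = 0.2755 − 0.0494 = 0.2261

22.6 percentage points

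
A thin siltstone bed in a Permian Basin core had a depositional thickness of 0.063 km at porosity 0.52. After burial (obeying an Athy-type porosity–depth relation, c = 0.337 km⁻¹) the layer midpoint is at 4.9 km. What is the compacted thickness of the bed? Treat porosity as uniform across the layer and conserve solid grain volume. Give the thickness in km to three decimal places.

0.034 km

Porosity at 4.9 km: n = 0.52·exp(−0.337×4.9) = 0.0997
Solid-volume conservation: h(1−n) = h₀(1−n₀) ⇒ h = h₀·(1−n₀)/(1−n)
h = 0.063 × (1 − 0.52)/(1 − 0.0997) = 0.063 × 0.5332 = 0.0336 km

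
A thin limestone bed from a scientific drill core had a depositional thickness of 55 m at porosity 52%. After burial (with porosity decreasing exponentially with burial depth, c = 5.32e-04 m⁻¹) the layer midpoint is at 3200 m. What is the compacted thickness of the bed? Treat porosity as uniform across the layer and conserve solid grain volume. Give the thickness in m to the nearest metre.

29 m

Working in km (1 km = 1000 m; c in km⁻¹ = c in m⁻¹ × 1000):
Porosity at 3.2 km: phi = 0.52·exp(−0.532×3.2) = 0.0948
Solid-volume conservation: h(1−phi) = h₀(1−phi₀) ⇒ h = h₀·(1−phi₀)/(1−phi)
h = 0.055 × (1 − 0.52)/(1 − 0.0948) = 0.055 × 0.5303 = 0.0292 km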